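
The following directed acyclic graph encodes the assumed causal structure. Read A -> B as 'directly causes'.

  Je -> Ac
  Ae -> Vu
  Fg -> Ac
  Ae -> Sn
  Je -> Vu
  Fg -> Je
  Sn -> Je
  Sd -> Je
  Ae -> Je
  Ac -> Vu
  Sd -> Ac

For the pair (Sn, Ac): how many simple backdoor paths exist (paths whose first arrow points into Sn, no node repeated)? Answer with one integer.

8

A backdoor path from Sn to Ac is any simple undirected path whose first edge points into Sn (i.e. leaves Sn via a parent).
Parents of Sn: {Ae}.
Enumerating:
  P1: Sn <- Ae -> Je <- Sd -> Ac
  P2: Sn <- Ae -> Je <- Fg -> Ac
  P3: Sn <- Ae -> Je -> Ac
  P4: Sn <- Ae -> Je -> Vu <- Ac
  P5: Sn <- Ae -> Vu <- Je <- Sd -> Ac
  P6: Sn <- Ae -> Vu <- Je <- Fg -> Ac
  P7: Sn <- Ae -> Vu <- Je -> Ac
  P8: Sn <- Ae -> Vu <- Ac
That exhausts the simple backdoor paths. Count: 8.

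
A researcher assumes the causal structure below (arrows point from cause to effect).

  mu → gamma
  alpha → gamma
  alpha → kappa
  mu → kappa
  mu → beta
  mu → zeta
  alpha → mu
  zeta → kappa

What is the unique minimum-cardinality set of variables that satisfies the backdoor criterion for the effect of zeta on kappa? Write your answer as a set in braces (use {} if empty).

{mu}

Variables eligible for adjustment (non-descendants of zeta, excluding zeta and kappa): {alpha, beta, gamma, mu}.
Backdoor paths from zeta to kappa:
  P1: zeta <- mu <- alpha -> kappa
  P2: zeta <- mu -> gamma <- alpha -> kappa
  P3: zeta <- mu -> kappa
The empty set is not sufficient: P1 (zeta <- mu <- alpha -> kappa) has no collider blocking it and no conditioned non-collider, so it is open.
Try {mu}:
  P1: blocked at chain node mu ∈ conditioning set.
  P2: blocked at fork node mu ∈ conditioning set.
  P3: blocked at fork node mu ∈ conditioning set.
{mu} contains no descendant of zeta and blocks every backdoor path.
No other singleton works — e.g. {alpha} leaves P3 open — so {mu} is the unique smallest valid adjustment set.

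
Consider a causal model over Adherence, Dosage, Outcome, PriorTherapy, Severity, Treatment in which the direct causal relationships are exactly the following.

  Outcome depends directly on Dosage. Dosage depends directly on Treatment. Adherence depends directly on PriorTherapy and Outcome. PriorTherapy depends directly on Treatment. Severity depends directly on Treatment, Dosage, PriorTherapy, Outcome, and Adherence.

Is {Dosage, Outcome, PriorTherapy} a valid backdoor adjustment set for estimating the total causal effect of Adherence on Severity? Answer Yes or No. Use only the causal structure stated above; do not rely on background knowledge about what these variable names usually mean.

Backdoor paths from Adherence to Severity (paths whose first edge points into Adherence):
  P1: Adherence <- PriorTherapy <- Treatment -> Dosage -> Outcome -> Severity
  P2: Adherence <- PriorTherapy <- Treatment -> Dosage -> Severity
  P3: Adherence <- PriorTherapy <- Treatment -> Severity
  P4: Adherence <- PriorTherapy -> Severity
  P5: Adherence <- Outcome <- Dosage <- Treatment -> PriorTherapy -> Severity
  P6: Adherence <- Outcome <- Dosage <- Treatment -> Severity
  P7: Adherence <- Outcome <- Dosage -> Severity
  P8: Adherence <- Outcome -> Severity
Condition 1 (no descendant of Adherence in the set): holds — descendants of Adherence are {Severity}; none are in {Dosage, Outcome, PriorTherapy}.
Condition 2 (every backdoor path blocked by {Dosage, Outcome, PriorTherapy}):
  P1: blocked at chain node PriorTherapy ∈ conditioning set.
  P2: blocked at chain node PriorTherapy ∈ conditioning set.
  P3: blocked at chain node PriorTherapy ∈ conditioning set.
  P4: blocked at fork node PriorTherapy ∈ conditioning set.
  P5: blocked at chain node Outcome ∈ conditioning set.
  P6: blocked at chain node Outcome ∈ conditioning set.
  P7: blocked at chain node Outcome ∈ conditioning set.
  P8: blocked at fork node Outcome ∈ conditioning set.
{Dosage, Outcome, PriorTherapy} satisfies the backdoor criterion.

Yes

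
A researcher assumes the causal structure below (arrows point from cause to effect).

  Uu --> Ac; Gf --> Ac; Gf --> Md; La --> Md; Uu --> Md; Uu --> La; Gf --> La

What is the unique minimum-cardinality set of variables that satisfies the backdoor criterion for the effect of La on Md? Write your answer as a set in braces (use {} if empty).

{Gf, Uu}

Variables eligible for adjustment (non-descendants of La, excluding La and Md): {Ac, Gf, Uu}.
Backdoor paths from La to Md:
  P1: La <- Gf -> Ac <- Uu -> Md
  P2: La <- Gf -> Md
  P3: La <- Uu -> Ac <- Gf -> Md
  P4: La <- Uu -> Md
The empty set is not sufficient: P2 (La <- Gf -> Md) has no collider blocking it and no conditioned non-collider, so it is open.
Try {Gf, Uu}:
  P1: blocked at fork node Gf ∈ conditioning set.
  P2: blocked at fork node Gf ∈ conditioning set.
  P3: blocked at fork node Uu ∈ conditioning set.
  P4: blocked at fork node Uu ∈ conditioning set.
{Gf, Uu} contains no descendant of La and blocks every backdoor path.
Every element of {Gf, Uu} is needed (dropping Gf leaves P2 open; dropping Uu leaves P4 open), so no proper subset is valid.
Among all size-2 subsets of the eligible variables, only {Gf, Uu} blocks every backdoor path, so it is the unique smallest valid adjustment set.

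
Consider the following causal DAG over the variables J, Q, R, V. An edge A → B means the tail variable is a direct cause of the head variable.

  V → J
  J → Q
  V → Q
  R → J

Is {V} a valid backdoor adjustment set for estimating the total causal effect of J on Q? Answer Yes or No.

Yes

Backdoor paths from J to Q (paths whose first edge points into J):
  P1: J <- V -> Q
Condition 1 (no descendant of J in the set): holds — descendants of J are {Q}; none are in {V}.
Condition 2 (every backdoor path blocked by {V}):
  P1: blocked at fork node V ∈ conditioning set.
{V} satisfies the backdoor criterion.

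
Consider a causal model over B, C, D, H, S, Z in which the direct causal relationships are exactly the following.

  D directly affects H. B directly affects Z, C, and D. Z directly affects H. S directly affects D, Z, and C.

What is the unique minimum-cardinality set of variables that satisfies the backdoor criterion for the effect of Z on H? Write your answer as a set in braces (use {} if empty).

Variables eligible for adjustment (non-descendants of Z, excluding Z and H): {B, C, D, S}.
Backdoor paths from Z to H:
  P1: Z <- S -> C <- B -> D -> H
  P2: Z <- S -> D -> H
  P3: Z <- B -> C <- S -> D -> H
  P4: Z <- B -> D -> H
The empty set is not sufficient: P2 (Z <- S -> D -> H) has no collider blocking it and no conditioned non-collider, so it is open.
Try {D}:
  P1: blocked at collider C (neither it nor any descendant is in the conditioning set).
  P2: blocked at chain node D ∈ conditioning set.
  P3: blocked at collider C (neither it nor any descendant is in the conditioning set).
  P4: blocked at chain node D ∈ conditioning set.
{D} contains no descendant of Z and blocks every backdoor path.
No other singleton works — e.g. {S} leaves P4 open — so {D} is the unique smallest valid adjustment set.

{D}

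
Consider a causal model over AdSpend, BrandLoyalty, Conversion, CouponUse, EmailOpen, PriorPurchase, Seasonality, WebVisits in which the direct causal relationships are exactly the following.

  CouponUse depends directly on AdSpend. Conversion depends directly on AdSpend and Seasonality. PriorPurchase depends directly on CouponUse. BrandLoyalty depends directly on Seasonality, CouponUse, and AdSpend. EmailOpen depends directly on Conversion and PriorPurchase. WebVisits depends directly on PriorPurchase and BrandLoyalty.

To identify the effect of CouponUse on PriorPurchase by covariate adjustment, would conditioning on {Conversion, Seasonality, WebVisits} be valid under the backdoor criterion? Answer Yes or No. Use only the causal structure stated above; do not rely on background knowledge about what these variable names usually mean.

No

Backdoor paths from CouponUse to PriorPurchase (paths whose first edge points into CouponUse):
  P1: CouponUse <- AdSpend -> BrandLoyalty <- Seasonality -> Conversion -> EmailOpen <- PriorPurchase
  P2: CouponUse <- AdSpend -> BrandLoyalty -> WebVisits <- PriorPurchase
  P3: CouponUse <- AdSpend -> Conversion <- Seasonality -> BrandLoyalty -> WebVisits <- PriorPurchase
  P4: CouponUse <- AdSpend -> Conversion -> EmailOpen <- PriorPurchase
Condition 1 (no descendant of CouponUse in the set): FAILS — WebVisits is a descendant of CouponUse.
Condition 2 (every backdoor path blocked by {Conversion, Seasonality, WebVisits}):
  P1: blocked at fork node Seasonality ∈ conditioning set.
  P2: open — collider(s) WebVisits are conditioned on (or have a conditioned descendant) and no non-collider on the path is in the set.
  P3: blocked at fork node Seasonality ∈ conditioning set.
  P4: blocked at chain node Conversion ∈ conditioning set.
{Conversion, Seasonality, WebVisits} does not satisfy the backdoor criterion.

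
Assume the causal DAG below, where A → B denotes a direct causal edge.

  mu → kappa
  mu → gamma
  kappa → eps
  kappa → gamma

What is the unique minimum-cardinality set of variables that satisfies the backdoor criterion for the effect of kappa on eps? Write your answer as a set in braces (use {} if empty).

Variables eligible for adjustment (non-descendants of kappa, excluding kappa and eps): {mu}.
Backdoor paths from kappa to eps:
  (none)
With no backdoor paths the empty set already satisfies the criterion, and it is trivially minimal.

{}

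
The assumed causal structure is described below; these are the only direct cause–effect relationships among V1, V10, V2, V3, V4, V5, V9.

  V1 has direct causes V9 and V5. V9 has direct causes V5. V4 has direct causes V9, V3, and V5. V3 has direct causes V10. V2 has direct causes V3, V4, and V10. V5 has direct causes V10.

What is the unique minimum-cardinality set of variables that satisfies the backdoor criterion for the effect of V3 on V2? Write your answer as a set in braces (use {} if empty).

{V10}

Variables eligible for adjustment (non-descendants of V3, excluding V3 and V2): {V1, V10, V5, V9}.
Backdoor paths from V3 to V2:
  P1: V3 <- V10 -> V5 -> V9 -> V4 -> V2
  P2: V3 <- V10 -> V5 -> V1 <- V9 -> V4 -> V2
  P3: V3 <- V10 -> V5 -> V4 -> V2
  P4: V3 <- V10 -> V2
The empty set is not sufficient: P1 (V3 <- V10 -> V5 -> V9 -> V4 -> V2) has no collider blocking it and no conditioned non-collider, so it is open.
Try {V10}:
  P1: blocked at fork node V10 ∈ conditioning set.
  P2: blocked at fork node V10 ∈ conditioning set.
  P3: blocked at fork node V10 ∈ conditioning set.
  P4: blocked at fork node V10 ∈ conditioning set.
{V10} contains no descendant of V3 and blocks every backdoor path.
No other singleton works — e.g. {V5} leaves P4 open — so {V10} is the unique smallest valid adjustment set.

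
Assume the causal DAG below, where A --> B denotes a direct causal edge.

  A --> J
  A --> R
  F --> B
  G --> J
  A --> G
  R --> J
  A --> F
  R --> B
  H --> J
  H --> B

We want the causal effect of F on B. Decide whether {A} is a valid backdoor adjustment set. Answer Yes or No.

Yes

Backdoor paths from F to B (paths whose first edge points into F):
  P1: F <- A -> G -> J <- H -> B
  P2: F <- A -> G -> J <- R -> B
  P3: F <- A -> R -> B
  P4: F <- A -> R -> J <- H -> B
  P5: F <- A -> J <- H -> B
  P6: F <- A -> J <- R -> B
Condition 1 (no descendant of F in the set): holds — descendants of F are {B}; none are in {A}.
Condition 2 (every backdoor path blocked by {A}):
  P1: blocked at fork node A ∈ conditioning set.
  P2: blocked at fork node A ∈ conditioning set.
  P3: blocked at fork node A ∈ conditioning set.
  P4: blocked at fork node A ∈ conditioning set.
  P5: blocked at fork node A ∈ conditioning set.
  P6: blocked at fork node A ∈ conditioning set.
{A} satisfies the backdoor criterion.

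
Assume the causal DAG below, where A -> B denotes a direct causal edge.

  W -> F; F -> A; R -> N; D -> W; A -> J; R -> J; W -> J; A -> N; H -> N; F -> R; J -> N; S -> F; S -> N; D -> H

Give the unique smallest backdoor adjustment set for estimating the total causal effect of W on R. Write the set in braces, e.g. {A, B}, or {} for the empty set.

{}

Variables eligible for adjustment (non-descendants of W, excluding W and R): {D, H, S}.
Backdoor paths from W to R:
  P1: W <- D -> H -> N <- S -> F -> R
  P2: W <- D -> H -> N <- S -> F -> A -> J <- R
  P3: W <- D -> H -> N <- R
  P4: W <- D -> H -> N <- A <- F -> R
  P5: W <- D -> H -> N <- A -> J <- R
  P6: W <- D -> H -> N <- J <- R
  P7: W <- D -> H -> N <- J <- A <- F -> R
Each backdoor path contains an unconditioned collider, so every path is already blocked with the empty conditioning set:
  P1: blocked at collider N (neither it nor any descendant is in the conditioning set).
  P2: blocked at collider N (neither it nor any descendant is in the conditioning set).
  P3: blocked at collider N (neither it nor any descendant is in the conditioning set).
  P4: blocked at collider N (neither it nor any descendant is in the conditioning set).
  P5: blocked at collider N (neither it nor any descendant is in the conditioning set).
  P6: blocked at collider N (neither it nor any descendant is in the conditioning set).
  P7: blocked at collider N (neither it nor any descendant is in the conditioning set).
The empty set is therefore the unique smallest valid set.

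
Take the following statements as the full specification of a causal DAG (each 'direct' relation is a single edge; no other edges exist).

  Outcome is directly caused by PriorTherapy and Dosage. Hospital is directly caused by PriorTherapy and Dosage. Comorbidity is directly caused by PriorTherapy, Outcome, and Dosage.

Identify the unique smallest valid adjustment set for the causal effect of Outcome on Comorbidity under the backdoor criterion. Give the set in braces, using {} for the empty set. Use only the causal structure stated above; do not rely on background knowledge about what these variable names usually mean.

Variables eligible for adjustment (non-descendants of Outcome, excluding Outcome and Comorbidity): {Dosage, Hospital, PriorTherapy}.
Backdoor paths from Outcome to Comorbidity:
  P1: Outcome <- Dosage -> Hospital <- PriorTherapy -> Comorbidity
  P2: Outcome <- Dosage -> Comorbidity
  P3: Outcome <- PriorTherapy -> Hospital <- Dosage -> Comorbidity
  P4: Outcome <- PriorTherapy -> Comorbidity
The empty set is not sufficient: P2 (Outcome <- Dosage -> Comorbidity) has no collider blocking it and no conditioned non-collider, so it is open.
Try {Dosage, PriorTherapy}:
  P1: blocked at fork node Dosage ∈ conditioning set.
  P2: blocked at fork node Dosage ∈ conditioning set.
  P3: blocked at fork node PriorTherapy ∈ conditioning set.
  P4: blocked at fork node PriorTherapy ∈ conditioning set.
{Dosage, PriorTherapy} contains no descendant of Outcome and blocks every backdoor path.
Every element of {Dosage, PriorTherapy} is needed (dropping Dosage leaves P2 open; dropping PriorTherapy leaves P4 open), so no proper subset is valid.
Among all size-2 subsets of the eligible variables, only {Dosage, PriorTherapy} blocks every backdoor path, so it is the unique smallest valid adjustment set.

{Dosage, PriorTherapy}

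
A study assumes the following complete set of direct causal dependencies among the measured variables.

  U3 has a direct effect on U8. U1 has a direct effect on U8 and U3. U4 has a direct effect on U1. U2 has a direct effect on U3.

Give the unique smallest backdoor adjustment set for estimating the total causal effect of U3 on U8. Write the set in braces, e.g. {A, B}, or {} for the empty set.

{U1}

Variables eligible for adjustment (non-descendants of U3, excluding U3 and U8): {U1, U2, U4}.
Backdoor paths from U3 to U8:
  P1: U3 <- U1 -> U8
The empty set is not sufficient: P1 (U3 <- U1 -> U8) has no collider blocking it and no conditioned non-collider, so it is open.
Try {U1}:
  P1: blocked at fork node U1 ∈ conditioning set.
{U1} contains no descendant of U3 and blocks every backdoor path.
No other singleton works — e.g. {U2} leaves P1 open — so {U1} is the unique smallest valid adjustment set.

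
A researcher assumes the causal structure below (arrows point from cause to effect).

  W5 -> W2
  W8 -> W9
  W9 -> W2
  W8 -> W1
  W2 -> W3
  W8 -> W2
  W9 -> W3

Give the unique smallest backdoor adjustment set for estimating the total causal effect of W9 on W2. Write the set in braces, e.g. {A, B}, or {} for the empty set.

{W8}

Variables eligible for adjustment (non-descendants of W9, excluding W9 and W2): {W1, W5, W8}.
Backdoor paths from W9 to W2:
  P1: W9 <- W8 -> W2
The empty set is not sufficient: P1 (W9 <- W8 -> W2) has no collider blocking it and no conditioned non-collider, so it is open.
Try {W8}:
  P1: blocked at fork node W8 ∈ conditioning set.
{W8} contains no descendant of W9 and blocks every backdoor path.
No other singleton works — e.g. {W5} leaves P1 open — so {W8} is the unique smallest valid adjustment set.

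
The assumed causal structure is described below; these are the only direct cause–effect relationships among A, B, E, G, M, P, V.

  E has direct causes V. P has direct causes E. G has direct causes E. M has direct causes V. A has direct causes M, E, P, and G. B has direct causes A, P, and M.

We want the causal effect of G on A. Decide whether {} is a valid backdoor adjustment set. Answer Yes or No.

No

Backdoor paths from G to A (paths whose first edge points into G):
  P1: G <- E <- V -> M -> A
  P2: G <- E <- V -> M -> B <- P -> A
  P3: G <- E <- V -> M -> B <- A
  P4: G <- E -> P -> A
  P5: G <- E -> P -> B <- M -> A
  P6: G <- E -> P -> B <- A
  P7: G <- E -> A
Condition 1 (no descendant of G in the set): holds — descendants of G are {A, B}; none are in {}.
Condition 2 (every backdoor path blocked by {}):
  P1: open — no interior node is in the conditioning set.
  P2: blocked at collider B (neither it nor any descendant is in the conditioning set).
  P3: blocked at collider B (neither it nor any descendant is in the conditioning set).
  P4: open — no interior node is in the conditioning set.
  P5: blocked at collider B (neither it nor any descendant is in the conditioning set).
  P6: blocked at collider B (neither it nor any descendant is in the conditioning set).
  P7: open — no interior node is in the conditioning set.
{} does not satisfy the backdoor criterion.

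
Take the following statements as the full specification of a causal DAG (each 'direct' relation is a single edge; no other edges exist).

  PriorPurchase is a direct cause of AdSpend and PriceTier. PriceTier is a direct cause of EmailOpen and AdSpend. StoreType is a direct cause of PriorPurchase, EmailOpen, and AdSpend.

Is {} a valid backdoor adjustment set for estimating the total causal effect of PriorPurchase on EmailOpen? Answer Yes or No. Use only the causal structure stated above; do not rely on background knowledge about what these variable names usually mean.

Backdoor paths from PriorPurchase to EmailOpen (paths whose first edge points into PriorPurchase):
  P1: PriorPurchase <- StoreType -> AdSpend <- PriceTier -> EmailOpen
  P2: PriorPurchase <- StoreType -> EmailOpen
Condition 1 (no descendant of PriorPurchase in the set): holds — descendants of PriorPurchase are {AdSpend, EmailOpen, PriceTier}; none are in {}.
Condition 2 (every backdoor path blocked by {}):
  P1: blocked at collider AdSpend (neither it nor any descendant is in the conditioning set).
  P2: open — no interior node is in the conditioning set.
{} does not satisfy the backdoor criterion.

No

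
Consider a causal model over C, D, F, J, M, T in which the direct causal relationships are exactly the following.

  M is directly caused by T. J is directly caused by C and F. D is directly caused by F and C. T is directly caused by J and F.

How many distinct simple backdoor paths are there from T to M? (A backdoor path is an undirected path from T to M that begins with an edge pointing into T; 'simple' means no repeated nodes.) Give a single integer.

A backdoor path from T to M is any simple undirected path whose first edge points into T (i.e. leaves T via a parent).
Parents of T: {F, J}.
No simple path from any parent of T reaches M without revisiting T, so there are no backdoor paths.

0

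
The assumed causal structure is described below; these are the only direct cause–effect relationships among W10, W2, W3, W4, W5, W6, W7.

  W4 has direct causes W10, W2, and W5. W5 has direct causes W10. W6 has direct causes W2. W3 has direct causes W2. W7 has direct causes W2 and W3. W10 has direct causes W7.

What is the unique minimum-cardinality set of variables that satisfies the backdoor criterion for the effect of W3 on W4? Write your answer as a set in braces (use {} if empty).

Variables eligible for adjustment (non-descendants of W3, excluding W3 and W4): {W2, W6}.
Backdoor paths from W3 to W4:
  P1: W3 <- W2 -> W7 -> W10 -> W5 -> W4
  P2: W3 <- W2 -> W7 -> W10 -> W4
  P3: W3 <- W2 -> W4
The empty set is not sufficient: P1 (W3 <- W2 -> W7 -> W10 -> W5 -> W4) has no collider blocking it and no conditioned non-collider, so it is open.
Try {W2}:
  P1: blocked at fork node W2 ∈ conditioning set.
  P2: blocked at fork node W2 ∈ conditioning set.
  P3: blocked at fork node W2 ∈ conditioning set.
{W2} contains no descendant of W3 and blocks every backdoor path.
No other singleton works — e.g. {W6} leaves P1 open — so {W2} is the unique smallest valid adjustment set.

{W2}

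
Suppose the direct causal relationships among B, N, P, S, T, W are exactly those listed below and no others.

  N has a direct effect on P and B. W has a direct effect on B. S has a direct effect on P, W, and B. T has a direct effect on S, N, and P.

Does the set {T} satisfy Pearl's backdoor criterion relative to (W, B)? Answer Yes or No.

Backdoor paths from W to B (paths whose first edge points into W):
  P1: W <- S <- T -> N -> B
  P2: W <- S <- T -> P <- N -> B
  P3: W <- S -> P <- T -> N -> B
  P4: W <- S -> P <- N -> B
  P5: W <- S -> B
Condition 1 (no descendant of W in the set): holds — descendants of W are {B}; none are in {T}.
Condition 2 (every backdoor path blocked by {T}):
  P1: blocked at fork node T ∈ conditioning set.
  P2: blocked at fork node T ∈ conditioning set.
  P3: blocked at collider P (neither it nor any descendant is in the conditioning set).
  P4: blocked at collider P (neither it nor any descendant is in the conditioning set).
  P5: open — no interior node is in the conditioning set.
{T} does not satisfy the backdoor criterion.

No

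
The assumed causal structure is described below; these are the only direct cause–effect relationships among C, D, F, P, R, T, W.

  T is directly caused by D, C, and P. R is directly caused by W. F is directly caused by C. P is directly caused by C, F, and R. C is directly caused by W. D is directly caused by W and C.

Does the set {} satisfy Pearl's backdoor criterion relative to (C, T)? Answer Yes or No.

No

Backdoor paths from C to T (paths whose first edge points into C):
  P1: C <- W -> R -> P -> T
  P2: C <- W -> D -> T
Condition 1 (no descendant of C in the set): holds — descendants of C are {D, F, P, T}; none are in {}.
Condition 2 (every backdoor path blocked by {}):
  P1: open — no interior node is in the conditioning set.
  P2: open — no interior node is in the conditioning set.
{} does not satisfy the backdoor criterion.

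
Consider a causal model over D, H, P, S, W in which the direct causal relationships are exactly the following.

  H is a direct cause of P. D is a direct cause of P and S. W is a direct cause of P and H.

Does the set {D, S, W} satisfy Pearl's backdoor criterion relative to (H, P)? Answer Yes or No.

Yes

Backdoor paths from H to P (paths whose first edge points into H):
  P1: H <- W -> P
Condition 1 (no descendant of H in the set): holds — descendants of H are {P}; none are in {D, S, W}.
Condition 2 (every backdoor path blocked by {D, S, W}):
  P1: blocked at fork node W ∈ conditioning set.
{D, S, W} satisfies the backdoor criterion.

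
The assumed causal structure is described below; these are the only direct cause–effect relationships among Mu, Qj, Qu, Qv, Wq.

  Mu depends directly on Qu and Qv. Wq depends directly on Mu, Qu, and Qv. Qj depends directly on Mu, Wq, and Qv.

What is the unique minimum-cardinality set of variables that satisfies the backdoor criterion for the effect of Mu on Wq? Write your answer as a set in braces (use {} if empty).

Variables eligible for adjustment (non-descendants of Mu, excluding Mu and Wq): {Qu, Qv}.
Backdoor paths from Mu to Wq:
  P1: Mu <- Qu -> Wq
  P2: Mu <- Qv -> Wq
  P3: Mu <- Qv -> Qj <- Wq
The empty set is not sufficient: P1 (Mu <- Qu -> Wq) has no collider blocking it and no conditioned non-collider, so it is open.
Try {Qu, Qv}:
  P1: blocked at fork node Qu ∈ conditioning set.
  P2: blocked at fork node Qv ∈ conditioning set.
  P3: blocked at fork node Qv ∈ conditioning set.
{Qu, Qv} contains no descendant of Mu and blocks every backdoor path.
Every element of {Qu, Qv} is needed (dropping Qu leaves P1 open; dropping Qv leaves P2 open), so no proper subset is valid.
Among all size-2 subsets of the eligible variables, only {Qu, Qv} blocks every backdoor path, so it is the unique smallest valid adjustment set.

{Qu, Qv}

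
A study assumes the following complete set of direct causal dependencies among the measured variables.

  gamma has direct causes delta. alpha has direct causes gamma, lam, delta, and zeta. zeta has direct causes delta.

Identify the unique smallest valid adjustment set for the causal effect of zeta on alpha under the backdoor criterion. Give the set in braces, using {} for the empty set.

Variables eligible for adjustment (non-descendants of zeta, excluding zeta and alpha): {delta, gamma, lam}.
Backdoor paths from zeta to alpha:
  P1: zeta <- delta -> gamma -> alpha
  P2: zeta <- delta -> alpha
The empty set is not sufficient: P1 (zeta <- delta -> gamma -> alpha) has no collider blocking it and no conditioned non-collider, so it is open.
Try {delta}:
  P1: blocked at fork node delta ∈ conditioning set.
  P2: blocked at fork node delta ∈ conditioning set.
{delta} contains no descendant of zeta and blocks every backdoor path.
No other singleton works — e.g. {lam} leaves P1 open — so {delta} is the unique smallest valid adjustment set.

{delta}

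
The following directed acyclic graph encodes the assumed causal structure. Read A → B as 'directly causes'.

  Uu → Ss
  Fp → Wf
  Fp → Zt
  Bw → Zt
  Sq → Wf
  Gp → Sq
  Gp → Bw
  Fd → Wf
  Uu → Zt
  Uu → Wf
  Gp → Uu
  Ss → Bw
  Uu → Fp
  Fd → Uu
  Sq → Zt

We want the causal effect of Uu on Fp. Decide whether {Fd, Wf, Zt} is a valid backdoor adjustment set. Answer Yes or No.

Backdoor paths from Uu to Fp (paths whose first edge points into Uu):
  P1: Uu <- Gp -> Sq -> Wf <- Fp
  P2: Uu <- Gp -> Sq -> Zt <- Fp
  P3: Uu <- Gp -> Bw -> Zt <- Sq -> Wf <- Fp
  P4: Uu <- Gp -> Bw -> Zt <- Fp
  P5: Uu <- Fd -> Wf <- Sq <- Gp -> Bw -> Zt <- Fp
  P6: Uu <- Fd -> Wf <- Sq -> Zt <- Fp
  P7: Uu <- Fd -> Wf <- Fp
Condition 1 (no descendant of Uu in the set): FAILS — Wf and Zt are descendants of Uu.
Condition 2 (every backdoor path blocked by {Fd, Wf, Zt}):
  P1: open — collider(s) Wf are conditioned on (or have a conditioned descendant) and no non-collider on the path is in the set.
  P2: open — collider(s) Zt are conditioned on (or have a conditioned descendant) and no non-collider on the path is in the set.
  P3: open — collider(s) Zt, Wf are conditioned on (or have a conditioned descendant) and no non-collider on the path is in the set.
  P4: open — collider(s) Zt are conditioned on (or have a conditioned descendant) and no non-collider on the path is in the set.
  P5: blocked at fork node Fd ∈ conditioning set.
  P6: blocked at fork node Fd ∈ conditioning set.
  P7: blocked at fork node Fd ∈ conditioning set.
{Fd, Wf, Zt} does not satisfy the backdoor criterion.

No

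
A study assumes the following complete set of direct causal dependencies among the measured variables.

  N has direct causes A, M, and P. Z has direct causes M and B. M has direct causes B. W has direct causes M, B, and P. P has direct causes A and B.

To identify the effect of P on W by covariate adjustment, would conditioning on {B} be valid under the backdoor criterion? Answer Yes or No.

Backdoor paths from P to W (paths whose first edge points into P):
  P1: P <- A -> N <- M <- B -> W
  P2: P <- A -> N <- M -> W
  P3: P <- A -> N <- M -> Z <- B -> W
  P4: P <- B -> M -> W
  P5: P <- B -> W
  P6: P <- B -> Z <- M -> W
Condition 1 (no descendant of P in the set): holds — descendants of P are {N, W}; none are in {B}.
Condition 2 (every backdoor path blocked by {B}):
  P1: blocked at collider N (neither it nor any descendant is in the conditioning set).
  P2: blocked at collider N (neither it nor any descendant is in the conditioning set).
  P3: blocked at collider N (neither it nor any descendant is in the conditioning set).
  P4: blocked at fork node B ∈ conditioning set.
  P5: blocked at fork node B ∈ conditioning set.
  P6: blocked at fork node B ∈ conditioning set.
{B} satisfies the backdoor criterion.

Yes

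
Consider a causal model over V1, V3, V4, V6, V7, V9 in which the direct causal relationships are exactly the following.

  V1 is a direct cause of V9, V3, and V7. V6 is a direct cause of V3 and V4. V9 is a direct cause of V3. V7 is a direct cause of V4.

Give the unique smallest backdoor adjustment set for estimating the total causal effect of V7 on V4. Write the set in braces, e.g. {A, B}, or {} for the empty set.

Variables eligible for adjustment (non-descendants of V7, excluding V7 and V4): {V1, V3, V6, V9}.
Backdoor paths from V7 to V4:
  P1: V7 <- V1 -> V9 -> V3 <- V6 -> V4
  P2: V7 <- V1 -> V3 <- V6 -> V4
Each backdoor path contains an unconditioned collider, so every path is already blocked with the empty conditioning set:
  P1: blocked at collider V3 (neither it nor any descendant is in the conditioning set).
  P2: blocked at collider V3 (neither it nor any descendant is in the conditioning set).
The empty set is therefore the unique smallest valid set.

{}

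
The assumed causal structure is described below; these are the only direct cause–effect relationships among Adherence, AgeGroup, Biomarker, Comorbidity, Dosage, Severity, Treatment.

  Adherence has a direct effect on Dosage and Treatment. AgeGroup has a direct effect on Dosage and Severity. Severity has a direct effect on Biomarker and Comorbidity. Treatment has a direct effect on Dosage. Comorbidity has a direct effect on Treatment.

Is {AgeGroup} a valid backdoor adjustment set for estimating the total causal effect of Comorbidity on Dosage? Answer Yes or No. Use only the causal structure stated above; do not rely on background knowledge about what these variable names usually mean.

Backdoor paths from Comorbidity to Dosage (paths whose first edge points into Comorbidity):
  P1: Comorbidity <- Severity <- AgeGroup -> Dosage
Condition 1 (no descendant of Comorbidity in the set): holds — descendants of Comorbidity are {Dosage, Treatment}; none are in {AgeGroup}.
Condition 2 (every backdoor path blocked by {AgeGroup}):
  P1: blocked at fork node AgeGroup ∈ conditioning set.
{AgeGroup} satisfies the backdoor criterion.

Yes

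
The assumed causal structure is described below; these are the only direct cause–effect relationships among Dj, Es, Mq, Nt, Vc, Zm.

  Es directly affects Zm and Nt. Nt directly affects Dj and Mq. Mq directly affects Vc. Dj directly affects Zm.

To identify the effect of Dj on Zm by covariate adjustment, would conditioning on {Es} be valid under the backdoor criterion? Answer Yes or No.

Backdoor paths from Dj to Zm (paths whose first edge points into Dj):
  P1: Dj <- Nt <- Es -> Zm
Condition 1 (no descendant of Dj in the set): holds — descendants of Dj are {Zm}; none are in {Es}.
Condition 2 (every backdoor path blocked by {Es}):
  P1: blocked at fork node Es ∈ conditioning set.
{Es} satisfies the backdoor criterion.

Yes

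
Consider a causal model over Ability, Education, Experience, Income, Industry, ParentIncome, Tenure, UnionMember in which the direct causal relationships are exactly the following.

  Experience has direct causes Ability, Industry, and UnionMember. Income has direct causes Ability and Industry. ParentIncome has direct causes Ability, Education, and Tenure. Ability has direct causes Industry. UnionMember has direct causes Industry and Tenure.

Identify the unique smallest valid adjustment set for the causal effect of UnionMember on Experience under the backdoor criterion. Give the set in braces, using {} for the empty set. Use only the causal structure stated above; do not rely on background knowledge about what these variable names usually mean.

{Industry}

Variables eligible for adjustment (non-descendants of UnionMember, excluding UnionMember and Experience): {Ability, Education, Income, Industry, ParentIncome, Tenure}.
Backdoor paths from UnionMember to Experience:
  P1: UnionMember <- Industry -> Ability -> Experience
  P2: UnionMember <- Industry -> Income <- Ability -> Experience
  P3: UnionMember <- Industry -> Experience
  P4: UnionMember <- Tenure -> ParentIncome <- Ability <- Industry -> Experience
  P5: UnionMember <- Tenure -> ParentIncome <- Ability -> Income <- Industry -> Experience
  P6: UnionMember <- Tenure -> ParentIncome <- Ability -> Experience
The empty set is not sufficient: P1 (UnionMember <- Industry -> Ability -> Experience) has no collider blocking it and no conditioned non-collider, so it is open.
Try {Industry}:
  P1: blocked at fork node Industry ∈ conditioning set.
  P2: blocked at fork node Industry ∈ conditioning set.
  P3: blocked at fork node Industry ∈ conditioning set.
  P4: blocked at collider ParentIncome (neither it nor any descendant is in the conditioning set).
  P5: blocked at collider ParentIncome (neither it nor any descendant is in the conditioning set).
  P6: blocked at collider ParentIncome (neither it nor any descendant is in the conditioning set).
{Industry} contains no descendant of UnionMember and blocks every backdoor path.
No other singleton works — e.g. {Education} leaves P1 open — so {Industry} is the unique smallest valid adjustment set.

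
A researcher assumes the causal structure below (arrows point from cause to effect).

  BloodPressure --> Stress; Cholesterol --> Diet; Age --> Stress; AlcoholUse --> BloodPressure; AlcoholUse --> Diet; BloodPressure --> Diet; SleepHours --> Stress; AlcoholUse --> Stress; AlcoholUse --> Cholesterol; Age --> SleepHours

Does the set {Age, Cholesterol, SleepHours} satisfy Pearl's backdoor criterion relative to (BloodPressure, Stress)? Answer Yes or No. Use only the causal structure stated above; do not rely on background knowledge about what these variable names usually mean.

Backdoor paths from BloodPressure to Stress (paths whose first edge points into BloodPressure):
  P1: BloodPressure <- AlcoholUse -> Stress
Condition 1 (no descendant of BloodPressure in the set): holds — descendants of BloodPressure are {Diet, Stress}; none are in {Age, Cholesterol, SleepHours}.
Condition 2 (every backdoor path blocked by {Age, Cholesterol, SleepHours}):
  P1: open — no interior node is in the conditioning set.
{Age, Cholesterol, SleepHours} does not satisfy the backdoor criterion.

No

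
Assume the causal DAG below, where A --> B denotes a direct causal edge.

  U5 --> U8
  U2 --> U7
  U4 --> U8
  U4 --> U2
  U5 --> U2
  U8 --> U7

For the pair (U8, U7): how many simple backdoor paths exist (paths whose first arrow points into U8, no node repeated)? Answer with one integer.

A backdoor path from U8 to U7 is any simple undirected path whose first edge points into U8 (i.e. leaves U8 via a parent).
Parents of U8: {U4, U5}.
Enumerating:
  P1: U8 <- U4 -> U2 -> U7
  P2: U8 <- U5 -> U2 -> U7
That exhausts the simple backdoor paths. Count: 2.

2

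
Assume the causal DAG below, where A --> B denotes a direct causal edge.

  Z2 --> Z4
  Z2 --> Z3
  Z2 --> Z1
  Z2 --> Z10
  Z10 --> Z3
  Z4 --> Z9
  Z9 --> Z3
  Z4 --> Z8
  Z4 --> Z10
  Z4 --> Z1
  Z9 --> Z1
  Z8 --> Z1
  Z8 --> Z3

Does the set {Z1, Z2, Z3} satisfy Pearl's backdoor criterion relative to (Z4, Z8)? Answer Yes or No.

Backdoor paths from Z4 to Z8 (paths whose first edge points into Z4):
  P1: Z4 <- Z2 -> Z10 -> Z3 <- Z8
  P2: Z4 <- Z2 -> Z10 -> Z3 <- Z9 -> Z1 <- Z8
  P3: Z4 <- Z2 -> Z1 <- Z8
  P4: Z4 <- Z2 -> Z1 <- Z9 -> Z3 <- Z8
  P5: Z4 <- Z2 -> Z3 <- Z8
  P6: Z4 <- Z2 -> Z3 <- Z9 -> Z1 <- Z8
Condition 1 (no descendant of Z4 in the set): FAILS — Z1 and Z3 are descendants of Z4.
Condition 2 (every backdoor path blocked by {Z1, Z2, Z3}):
  P1: blocked at fork node Z2 ∈ conditioning set.
  P2: blocked at fork node Z2 ∈ conditioning set.
  P3: blocked at fork node Z2 ∈ conditioning set.
  P4: blocked at fork node Z2 ∈ conditioning set.
  P5: blocked at fork node Z2 ∈ conditioning set.
  P6: blocked at fork node Z2 ∈ conditioning set.
{Z1, Z2, Z3} does not satisfy the backdoor criterion.

No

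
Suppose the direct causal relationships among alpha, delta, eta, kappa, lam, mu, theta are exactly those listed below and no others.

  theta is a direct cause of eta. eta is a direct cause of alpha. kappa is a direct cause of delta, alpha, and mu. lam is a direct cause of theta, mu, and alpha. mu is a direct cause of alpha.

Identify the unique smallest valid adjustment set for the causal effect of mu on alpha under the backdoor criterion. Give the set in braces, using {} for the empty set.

{kappa, lam}

Variables eligible for adjustment (non-descendants of mu, excluding mu and alpha): {delta, eta, kappa, lam, theta}.
Backdoor paths from mu to alpha:
  P1: mu <- lam -> theta -> eta -> alpha
  P2: mu <- lam -> alpha
  P3: mu <- kappa -> alpha
The empty set is not sufficient: P1 (mu <- lam -> theta -> eta -> alpha) has no collider blocking it and no conditioned non-collider, so it is open.
Try {kappa, lam}:
  P1: blocked at fork node lam ∈ conditioning set.
  P2: blocked at fork node lam ∈ conditioning set.
  P3: blocked at fork node kappa ∈ conditioning set.
{kappa, lam} contains no descendant of mu and blocks every backdoor path.
Every element of {kappa, lam} is needed (dropping kappa leaves P3 open; dropping lam leaves P1 open), so no proper subset is valid.
Among all size-2 subsets of the eligible variables, only {kappa, lam} blocks every backdoor path, so it is the unique smallest valid adjustment set.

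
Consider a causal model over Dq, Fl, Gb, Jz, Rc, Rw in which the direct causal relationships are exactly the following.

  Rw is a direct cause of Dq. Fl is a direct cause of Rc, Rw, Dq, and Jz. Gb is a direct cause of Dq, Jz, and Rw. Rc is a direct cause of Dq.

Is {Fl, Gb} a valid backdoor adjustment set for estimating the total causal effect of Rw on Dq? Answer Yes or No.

Yes

Backdoor paths from Rw to Dq (paths whose first edge points into Rw):
  P1: Rw <- Fl -> Rc -> Dq
  P2: Rw <- Fl -> Jz <- Gb -> Dq
  P3: Rw <- Fl -> Dq
  P4: Rw <- Gb -> Jz <- Fl -> Rc -> Dq
  P5: Rw <- Gb -> Jz <- Fl -> Dq
  P6: Rw <- Gb -> Dq
Condition 1 (no descendant of Rw in the set): holds — descendants of Rw are {Dq}; none are in {Fl, Gb}.
Condition 2 (every backdoor path blocked by {Fl, Gb}):
  P1: blocked at fork node Fl ∈ conditioning set.
  P2: blocked at fork node Fl ∈ conditioning set.
  P3: blocked at fork node Fl ∈ conditioning set.
  P4: blocked at fork node Gb ∈ conditioning set.
  P5: blocked at fork node Gb ∈ conditioning set.
  P6: blocked at fork node Gb ∈ conditioning set.
{Fl, Gb} satisfies the backdoor criterion.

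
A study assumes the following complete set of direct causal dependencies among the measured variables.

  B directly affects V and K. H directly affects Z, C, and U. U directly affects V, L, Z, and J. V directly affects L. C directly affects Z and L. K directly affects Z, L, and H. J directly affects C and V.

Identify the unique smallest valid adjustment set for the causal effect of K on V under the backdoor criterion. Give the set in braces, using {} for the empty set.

{B}

Variables eligible for adjustment (non-descendants of K, excluding K and V): {B}.
Backdoor paths from K to V:
  P1: K <- B -> V
The empty set is not sufficient: P1 (K <- B -> V) has no collider blocking it and no conditioned non-collider, so it is open.
Try {B}:
  P1: blocked at fork node B ∈ conditioning set.
{B} contains no descendant of K and blocks every backdoor path.
{B} is the unique smallest valid adjustment set.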